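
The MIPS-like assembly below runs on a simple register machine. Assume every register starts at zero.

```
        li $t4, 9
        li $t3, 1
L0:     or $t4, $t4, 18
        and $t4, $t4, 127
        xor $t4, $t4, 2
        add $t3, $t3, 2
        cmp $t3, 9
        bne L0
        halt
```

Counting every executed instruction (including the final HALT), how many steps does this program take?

$t4=9
$t3=1
$t4=9|18=27
$t4=27&127=27
$t4=27^2=25
$t3=1+2=3
cmp $t3, 9  (cmp 3,9)
bne L0: taken
$t4=25|18=27
$t4=27&127=27
$t4=27^2=25
$t3=3+2=5
cmp $t3, 9  (cmp 5,9)
bne L0: taken
$t4=25|18=27
$t4=27&127=27
$t4=27^2=25
$t3=5+2=7
cmp $t3, 9  (cmp 7,9)
bne L0: taken
$t4=25|18=27
$t4=27&127=27
$t4=27^2=25
$t3=7+2=9
cmp $t3, 9  (cmp 9,9)
bne L0: not taken
halt.
Total executed instructions: 27.

27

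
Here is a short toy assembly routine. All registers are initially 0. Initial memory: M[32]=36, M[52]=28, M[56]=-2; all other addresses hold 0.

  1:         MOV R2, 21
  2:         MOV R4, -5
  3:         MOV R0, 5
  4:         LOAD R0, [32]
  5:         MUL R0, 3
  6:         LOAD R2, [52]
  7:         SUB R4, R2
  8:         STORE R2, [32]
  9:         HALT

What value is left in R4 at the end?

R2=21
R4=-5
R0=5
R0=M[32]=36
R0=36*3=108
R2=M[52]=28
R4=(-5)-28=-33
STORE R2, [32] → M[32]=28
halt.

-33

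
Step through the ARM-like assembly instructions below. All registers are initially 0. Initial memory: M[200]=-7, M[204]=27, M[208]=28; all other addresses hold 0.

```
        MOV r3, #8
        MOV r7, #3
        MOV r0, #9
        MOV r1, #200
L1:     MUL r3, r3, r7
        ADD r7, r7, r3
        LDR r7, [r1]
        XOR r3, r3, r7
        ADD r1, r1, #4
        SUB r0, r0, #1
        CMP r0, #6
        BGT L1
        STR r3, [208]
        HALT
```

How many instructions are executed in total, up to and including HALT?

30

r3=8
r7=3
r0=9
r1=200
r3=8*3=24
r7=3+24=27
r7=M[200]=-7
r3=24^(-7)=-31
r1=200+4=204
r0=9-1=8
CMP r0, #6  (cmp 8,6)
BGT L1: taken
r3=(-31)*(-7)=217
r7=(-7)+217=210
r7=M[204]=27
r3=217^27=194
r1=204+4=208
r0=8-1=7
CMP r0, #6  (cmp 7,6)
BGT L1: taken
r3=194*27=5238
r7=27+5238=5265
r7=M[208]=28
r3=5238^28=5226
r1=208+4=212
r0=7-1=6
CMP r0, #6  (cmp 6,6)
BGT L1: not taken
STR r3, [208] → M[208]=5226
halt.
Total executed instructions: 30.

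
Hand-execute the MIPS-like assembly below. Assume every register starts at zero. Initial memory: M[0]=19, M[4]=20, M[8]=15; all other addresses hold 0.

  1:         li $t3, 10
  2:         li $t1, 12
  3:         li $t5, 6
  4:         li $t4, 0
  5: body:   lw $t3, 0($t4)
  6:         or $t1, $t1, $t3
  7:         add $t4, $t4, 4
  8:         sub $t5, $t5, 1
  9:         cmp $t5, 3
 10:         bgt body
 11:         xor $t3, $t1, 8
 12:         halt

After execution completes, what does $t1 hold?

31

$t3=10
$t1=12
$t5=6
$t4=0
$t3=M[0]=19
$t1=12|19=31
$t4=0+4=4
$t5=6-1=5
cmp $t5, 3  (cmp 5,3)
bgt body: taken
$t3=M[4]=20
$t1=31|20=31
$t4=4+4=8
$t5=5-1=4
cmp $t5, 3  (cmp 4,3)
bgt body: taken
$t3=M[8]=15
$t1=31|15=31
$t4=8+4=12
$t5=4-1=3
cmp $t5, 3  (cmp 3,3)
bgt body: not taken
$t3=31^8=23
halt.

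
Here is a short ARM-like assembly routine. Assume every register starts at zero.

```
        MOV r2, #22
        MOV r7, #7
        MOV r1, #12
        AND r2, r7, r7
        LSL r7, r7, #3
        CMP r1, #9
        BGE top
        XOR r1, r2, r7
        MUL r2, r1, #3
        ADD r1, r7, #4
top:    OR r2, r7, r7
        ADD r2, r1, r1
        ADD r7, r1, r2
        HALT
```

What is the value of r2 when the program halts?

after MOV r2, #22: r2=22
after MOV r7, #7: r7=7
after MOV r1, #12: r1=12
after AND r2, r7, r7: r2=7&7=7
after LSL r7, r7, #3: r7=7<<3=56
CMP r1, #9  (cmp 12,9)
BGE top: taken
after OR r2, r7, r7: r2=56|56=56
after ADD r2, r1, r1: r2=12+12=24
after ADD r7, r1, r2: r7=12+24=36
halt.

24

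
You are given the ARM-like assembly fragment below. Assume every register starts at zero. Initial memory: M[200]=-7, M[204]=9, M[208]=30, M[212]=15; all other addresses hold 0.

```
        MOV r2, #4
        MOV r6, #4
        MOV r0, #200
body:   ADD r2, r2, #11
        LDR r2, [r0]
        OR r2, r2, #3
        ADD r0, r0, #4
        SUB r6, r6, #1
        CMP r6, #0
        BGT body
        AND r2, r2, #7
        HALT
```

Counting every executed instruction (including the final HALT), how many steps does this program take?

33

after MOV r2, #4: r2=4
after MOV r6, #4: r6=4
after MOV r0, #200: r0=200
after ADD r2, r2, #11: r2=4+11=15
after LDR r2, [r0]: r2=M[200]=-7
after OR r2, r2, #3: r2=(-7)|3=-5
after ADD r0, r0, #4: r0=200+4=204
after SUB r6, r6, #1: r6=4-1=3
CMP r6, #0  (cmp 3,0)
BGT body: taken
after ADD r2, r2, #11: r2=(-5)+11=6
after LDR r2, [r0]: r2=M[204]=9
after OR r2, r2, #3: r2=9|3=11
after ADD r0, r0, #4: r0=204+4=208
after SUB r6, r6, #1: r6=3-1=2
CMP r6, #0  (cmp 2,0)
BGT body: taken
after ADD r2, r2, #11: r2=11+11=22
after LDR r2, [r0]: r2=M[208]=30
after OR r2, r2, #3: r2=30|3=31
after ADD r0, r0, #4: r0=208+4=212
after SUB r6, r6, #1: r6=2-1=1
CMP r6, #0  (cmp 1,0)
BGT body: taken
after ADD r2, r2, #11: r2=31+11=42
after LDR r2, [r0]: r2=M[212]=15
after OR r2, r2, #3: r2=15|3=15
after ADD r0, r0, #4: r0=212+4=216
after SUB r6, r6, #1: r6=1-1=0
CMP r6, #0  (cmp 0,0)
BGT body: not taken
after AND r2, r2, #7: r2=15&7=7
halt.
Total executed instructions: 33.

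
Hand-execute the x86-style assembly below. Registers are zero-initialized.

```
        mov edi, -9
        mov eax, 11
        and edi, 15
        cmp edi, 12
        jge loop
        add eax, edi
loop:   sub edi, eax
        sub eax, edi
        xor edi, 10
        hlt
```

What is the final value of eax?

29

mov edi, -9 → edi=-9
mov eax, 11 → eax=11
and edi, 15 → edi=(-9)&15=7
cmp edi, 12  (cmp 7,12)
jge loop: not taken
add eax, edi → eax=11+7=18
sub edi, eax → edi=7-18=-11
sub eax, edi → eax=18-(-11)=29
xor edi, 10 → edi=(-11)^10=-1
halt.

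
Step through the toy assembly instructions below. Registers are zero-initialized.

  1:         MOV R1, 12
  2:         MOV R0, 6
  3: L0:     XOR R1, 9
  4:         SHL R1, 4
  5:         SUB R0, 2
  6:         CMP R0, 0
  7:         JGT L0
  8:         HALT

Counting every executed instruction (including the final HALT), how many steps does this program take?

MOV R1, 12 → R1=12
MOV R0, 6 → R0=6
XOR R1, 9 → R1=12^9=5
SHL R1, 4 → R1=5<<4=80
SUB R0, 2 → R0=6-2=4
CMP R0, 0  (cmp 4,0)
JGT L0: taken
XOR R1, 9 → R1=80^9=89
SHL R1, 4 → R1=89<<4=1424
SUB R0, 2 → R0=4-2=2
CMP R0, 0  (cmp 2,0)
JGT L0: taken
XOR R1, 9 → R1=1424^9=1433
SHL R1, 4 → R1=1433<<4=22928
SUB R0, 2 → R0=2-2=0
CMP R0, 0  (cmp 0,0)
JGT L0: not taken
halt.
Total executed instructions: 18.

18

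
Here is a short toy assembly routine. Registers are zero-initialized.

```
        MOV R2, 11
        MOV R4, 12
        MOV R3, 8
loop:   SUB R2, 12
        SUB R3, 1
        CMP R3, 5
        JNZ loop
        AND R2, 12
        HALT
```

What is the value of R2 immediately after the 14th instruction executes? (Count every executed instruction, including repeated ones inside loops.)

after MOV R2, 11: R2=11
after MOV R4, 12: R4=12
after MOV R3, 8: R3=8
after SUB R2, 12: R2=11-12=-1
after SUB R3, 1: R3=8-1=7
CMP R3, 5  (cmp 7,5)
JNZ loop: taken
after SUB R2, 12: R2=(-1)-12=-13
after SUB R3, 1: R3=7-1=6
CMP R3, 5  (cmp 6,5)
JNZ loop: taken
after SUB R2, 12: R2=(-13)-12=-25
after SUB R3, 1: R3=6-1=5
CMP R3, 5  (cmp 5,5)
After step 14: R2 = -25.

-25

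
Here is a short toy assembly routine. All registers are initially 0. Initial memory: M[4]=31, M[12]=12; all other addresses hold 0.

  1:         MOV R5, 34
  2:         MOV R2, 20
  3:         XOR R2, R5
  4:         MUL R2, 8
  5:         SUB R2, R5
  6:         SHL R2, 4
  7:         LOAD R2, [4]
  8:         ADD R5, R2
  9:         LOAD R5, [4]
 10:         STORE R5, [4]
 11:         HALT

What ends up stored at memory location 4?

after MOV R5, 34: R5=34
after MOV R2, 20: R2=20
after XOR R2, R5: R2=20^34=54
after MUL R2, 8: R2=54*8=432
after SUB R2, R5: R2=432-34=398
after SHL R2, 4: R2=398<<4=6368
after LOAD R2, [4]: R2=M[4]=31
after ADD R5, R2: R5=34+31=65
after LOAD R5, [4]: R5=M[4]=31
STORE R5, [4] → M[4]=31
halt.

31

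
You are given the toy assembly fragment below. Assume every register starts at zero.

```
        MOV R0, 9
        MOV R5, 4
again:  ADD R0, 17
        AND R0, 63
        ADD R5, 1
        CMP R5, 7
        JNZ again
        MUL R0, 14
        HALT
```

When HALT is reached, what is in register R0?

R0=9
R5=4
R0=9+17=26
R0=26&63=26
R5=4+1=5
CMP R5, 7  (cmp 5,7)
JNZ again: taken
R0=26+17=43
R0=43&63=43
R5=5+1=6
CMP R5, 7  (cmp 6,7)
JNZ again: taken
R0=43+17=60
R0=60&63=60
R5=6+1=7
CMP R5, 7  (cmp 7,7)
JNZ again: not taken
R0=60*14=840
halt.

840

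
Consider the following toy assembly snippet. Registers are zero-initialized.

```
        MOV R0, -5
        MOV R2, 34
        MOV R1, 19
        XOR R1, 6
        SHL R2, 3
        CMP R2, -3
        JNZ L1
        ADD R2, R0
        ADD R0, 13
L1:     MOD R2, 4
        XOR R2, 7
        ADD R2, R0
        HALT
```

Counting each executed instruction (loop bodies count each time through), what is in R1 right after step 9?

MOV R0, -5 → R0=-5
MOV R2, 34 → R2=34
MOV R1, 19 → R1=19
XOR R1, 6 → R1=19^6=21
SHL R2, 3 → R2=34<<3=272
CMP R2, -3  (cmp 272,-3)
JNZ L1: taken
MOD R2, 4 → R2=272%4=0
XOR R2, 7 → R2=0^7=7
After step 9: R1 = 21.

21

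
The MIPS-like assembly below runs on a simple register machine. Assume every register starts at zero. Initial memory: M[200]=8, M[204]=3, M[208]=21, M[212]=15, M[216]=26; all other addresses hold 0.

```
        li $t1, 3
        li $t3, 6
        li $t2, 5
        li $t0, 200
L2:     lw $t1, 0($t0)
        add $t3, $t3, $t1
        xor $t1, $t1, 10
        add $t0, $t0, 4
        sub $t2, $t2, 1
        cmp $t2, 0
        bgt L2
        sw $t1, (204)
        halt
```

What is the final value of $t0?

li $t1, 3 → $t1=3
li $t3, 6 → $t3=6
li $t2, 5 → $t2=5
li $t0, 200 → $t0=200
lw $t1, 0($t0) → $t1=M[200]=8
add $t3, $t3, $t1 → $t3=6+8=14
xor $t1, $t1, 10 → $t1=8^10=2
add $t0, $t0, 4 → $t0=200+4=204
sub $t2, $t2, 1 → $t2=5-1=4
cmp $t2, 0  (cmp 4,0)
bgt L2: taken
lw $t1, 0($t0) → $t1=M[204]=3
add $t3, $t3, $t1 → $t3=14+3=17
xor $t1, $t1, 10 → $t1=3^10=9
add $t0, $t0, 4 → $t0=204+4=208
sub $t2, $t2, 1 → $t2=4-1=3
cmp $t2, 0  (cmp 3,0)
bgt L2: taken
lw $t1, 0($t0) → $t1=M[208]=21
add $t3, $t3, $t1 → $t3=17+21=38
xor $t1, $t1, 10 → $t1=21^10=31
add $t0, $t0, 4 → $t0=208+4=212
sub $t2, $t2, 1 → $t2=3-1=2
cmp $t2, 0  (cmp 2,0)
bgt L2: taken
lw $t1, 0($t0) → $t1=M[212]=15
add $t3, $t3, $t1 → $t3=38+15=53
xor $t1, $t1, 10 → $t1=15^10=5
add $t0, $t0, 4 → $t0=212+4=216
sub $t2, $t2, 1 → $t2=2-1=1
cmp $t2, 0  (cmp 1,0)
bgt L2: taken
lw $t1, 0($t0) → $t1=M[216]=26
add $t3, $t3, $t1 → $t3=53+26=79
xor $t1, $t1, 10 → $t1=26^10=16
add $t0, $t0, 4 → $t0=216+4=220
sub $t2, $t2, 1 → $t2=1-1=0
cmp $t2, 0  (cmp 0,0)
bgt L2: not taken
sw $t1, (204) → M[204]=16
halt.

220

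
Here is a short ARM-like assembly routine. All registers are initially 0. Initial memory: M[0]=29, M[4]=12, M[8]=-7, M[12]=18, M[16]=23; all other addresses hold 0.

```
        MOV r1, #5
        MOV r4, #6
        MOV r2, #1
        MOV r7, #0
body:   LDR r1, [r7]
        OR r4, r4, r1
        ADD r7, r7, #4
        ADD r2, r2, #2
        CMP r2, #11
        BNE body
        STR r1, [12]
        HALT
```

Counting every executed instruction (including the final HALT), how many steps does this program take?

r1=5
r4=6
r2=1
r7=0
r1=M[0]=29
r4=6|29=31
r7=0+4=4
r2=1+2=3
CMP r2, #11  (cmp 3,11)
BNE body: taken
r1=M[4]=12
r4=31|12=31
r7=4+4=8
r2=3+2=5
CMP r2, #11  (cmp 5,11)
BNE body: taken
r1=M[8]=-7
r4=31|(-7)=-1
r7=8+4=12
r2=5+2=7
CMP r2, #11  (cmp 7,11)
BNE body: taken
r1=M[12]=18
r4=(-1)|18=-1
r7=12+4=16
r2=7+2=9
CMP r2, #11  (cmp 9,11)
BNE body: taken
r1=M[16]=23
r4=(-1)|23=-1
r7=16+4=20
r2=9+2=11
CMP r2, #11  (cmp 11,11)
BNE body: not taken
STR r1, [12] → M[12]=23
halt.
Total executed instructions: 36.

36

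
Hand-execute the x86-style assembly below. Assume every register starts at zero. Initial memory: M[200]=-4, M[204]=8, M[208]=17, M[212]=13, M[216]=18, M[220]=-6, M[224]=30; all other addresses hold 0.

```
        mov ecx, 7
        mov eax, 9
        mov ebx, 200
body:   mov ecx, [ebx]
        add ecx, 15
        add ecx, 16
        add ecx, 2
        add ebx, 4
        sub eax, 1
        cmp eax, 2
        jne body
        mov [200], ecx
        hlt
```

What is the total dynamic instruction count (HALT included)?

61

ecx=7
eax=9
ebx=200
ecx=M[200]=-4
ecx=(-4)+15=11
ecx=11+16=27
ecx=27+2=29
ebx=200+4=204
eax=9-1=8
cmp eax, 2  (cmp 8,2)
jne body: taken
ecx=M[204]=8
ecx=8+15=23
ecx=23+16=39
ecx=39+2=41
ebx=204+4=208
eax=8-1=7
cmp eax, 2  (cmp 7,2)
jne body: taken
ecx=M[208]=17
ecx=17+15=32
ecx=32+16=48
ecx=48+2=50
ebx=208+4=212
eax=7-1=6
cmp eax, 2  (cmp 6,2)
jne body: taken
ecx=M[212]=13
ecx=13+15=28
ecx=28+16=44
ecx=44+2=46
ebx=212+4=216
eax=6-1=5
cmp eax, 2  (cmp 5,2)
jne body: taken
ecx=M[216]=18
ecx=18+15=33
ecx=33+16=49
ecx=49+2=51
ebx=216+4=220
eax=5-1=4
cmp eax, 2  (cmp 4,2)
jne body: taken
ecx=M[220]=-6
ecx=(-6)+15=9
ecx=9+16=25
ecx=25+2=27
ebx=220+4=224
eax=4-1=3
cmp eax, 2  (cmp 3,2)
jne body: taken
ecx=M[224]=30
ecx=30+15=45
ecx=45+16=61
ecx=61+2=63
ebx=224+4=228
eax=3-1=2
cmp eax, 2  (cmp 2,2)
jne body: not taken
mov [200], ecx → M[200]=63
halt.
Total executed instructions: 61.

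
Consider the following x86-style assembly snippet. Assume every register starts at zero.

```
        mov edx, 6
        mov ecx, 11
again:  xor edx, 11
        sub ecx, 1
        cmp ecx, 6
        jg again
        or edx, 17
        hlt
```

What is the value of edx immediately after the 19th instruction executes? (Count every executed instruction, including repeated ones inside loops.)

13

mov edx, 6 → edx=6
mov ecx, 11 → ecx=11
xor edx, 11 → edx=6^11=13
sub ecx, 1 → ecx=11-1=10
cmp ecx, 6  (cmp 10,6)
jg again: taken
xor edx, 11 → edx=13^11=6
sub ecx, 1 → ecx=10-1=9
cmp ecx, 6  (cmp 9,6)
jg again: taken
xor edx, 11 → edx=6^11=13
sub ecx, 1 → ecx=9-1=8
cmp ecx, 6  (cmp 8,6)
jg again: taken
xor edx, 11 → edx=13^11=6
sub ecx, 1 → ecx=8-1=7
cmp ecx, 6  (cmp 7,6)
jg again: taken
xor edx, 11 → edx=6^11=13
After step 19: edx = 13.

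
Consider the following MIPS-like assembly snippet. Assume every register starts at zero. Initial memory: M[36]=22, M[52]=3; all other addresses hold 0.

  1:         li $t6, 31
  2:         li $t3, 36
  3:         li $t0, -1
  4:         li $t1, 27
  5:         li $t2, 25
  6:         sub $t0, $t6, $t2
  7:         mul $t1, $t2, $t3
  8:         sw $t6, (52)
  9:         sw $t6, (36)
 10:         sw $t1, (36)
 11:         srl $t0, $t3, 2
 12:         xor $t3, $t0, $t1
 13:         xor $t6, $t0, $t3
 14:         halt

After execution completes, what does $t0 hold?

9

$t6=31
$t3=36
$t0=-1
$t1=27
$t2=25
$t0=31-25=6
$t1=25*36=900
sw $t6, (52) → M[52]=31
sw $t6, (36) → M[36]=31
sw $t1, (36) → M[36]=900
$t0=36>>2=9
$t3=9^900=909
$t6=9^909=900
halt.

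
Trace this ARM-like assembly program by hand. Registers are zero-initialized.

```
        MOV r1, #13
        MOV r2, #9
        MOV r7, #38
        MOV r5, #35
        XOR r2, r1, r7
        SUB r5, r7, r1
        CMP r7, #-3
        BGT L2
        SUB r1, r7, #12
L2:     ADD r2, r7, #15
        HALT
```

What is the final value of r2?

53

MOV r1, #13 → r1=13
MOV r2, #9 → r2=9
MOV r7, #38 → r7=38
MOV r5, #35 → r5=35
XOR r2, r1, r7 → r2=13^38=43
SUB r5, r7, r1 → r5=38-13=25
CMP r7, #-3  (cmp 38,-3)
BGT L2: taken
ADD r2, r7, #15 → r2=38+15=53
halt.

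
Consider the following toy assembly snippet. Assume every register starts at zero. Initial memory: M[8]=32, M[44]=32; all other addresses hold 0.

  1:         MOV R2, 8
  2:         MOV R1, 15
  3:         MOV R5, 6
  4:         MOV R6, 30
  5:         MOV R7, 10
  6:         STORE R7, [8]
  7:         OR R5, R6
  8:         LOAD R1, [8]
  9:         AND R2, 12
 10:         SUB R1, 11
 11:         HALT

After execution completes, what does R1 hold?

MOV R2, 8 → R2=8
MOV R1, 15 → R1=15
MOV R5, 6 → R5=6
MOV R6, 30 → R6=30
MOV R7, 10 → R7=10
STORE R7, [8] → M[8]=10
OR R5, R6 → R5=6|30=30
LOAD R1, [8] → R1=M[8]=10
AND R2, 12 → R2=8&12=8
SUB R1, 11 → R1=10-11=-1
halt.

-1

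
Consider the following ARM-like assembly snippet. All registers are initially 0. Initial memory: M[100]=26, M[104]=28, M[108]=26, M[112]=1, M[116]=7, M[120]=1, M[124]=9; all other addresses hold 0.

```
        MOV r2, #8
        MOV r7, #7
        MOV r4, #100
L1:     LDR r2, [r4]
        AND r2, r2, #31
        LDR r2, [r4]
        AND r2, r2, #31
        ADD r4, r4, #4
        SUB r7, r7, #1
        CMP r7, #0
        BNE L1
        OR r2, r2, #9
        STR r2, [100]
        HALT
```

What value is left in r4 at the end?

128

MOV r2, #8 → r2=8
MOV r7, #7 → r7=7
MOV r4, #100 → r4=100
LDR r2, [r4] → r2=M[100]=26
AND r2, r2, #31 → r2=26&31=26
LDR r2, [r4] → r2=M[100]=26
AND r2, r2, #31 → r2=26&31=26
ADD r4, r4, #4 → r4=100+4=104
SUB r7, r7, #1 → r7=7-1=6
CMP r7, #0  (cmp 6,0)
BNE L1: taken
LDR r2, [r4] → r2=M[104]=28
AND r2, r2, #31 → r2=28&31=28
LDR r2, [r4] → r2=M[104]=28
AND r2, r2, #31 → r2=28&31=28
ADD r4, r4, #4 → r4=104+4=108
SUB r7, r7, #1 → r7=6-1=5
CMP r7, #0  (cmp 5,0)
BNE L1: taken
LDR r2, [r4] → r2=M[108]=26
AND r2, r2, #31 → r2=26&31=26
LDR r2, [r4] → r2=M[108]=26
AND r2, r2, #31 → r2=26&31=26
ADD r4, r4, #4 → r4=108+4=112
SUB r7, r7, #1 → r7=5-1=4
CMP r7, #0  (cmp 4,0)
BNE L1: taken
LDR r2, [r4] → r2=M[112]=1
AND r2, r2, #31 → r2=1&31=1
LDR r2, [r4] → r2=M[112]=1
AND r2, r2, #31 → r2=1&31=1
ADD r4, r4, #4 → r4=112+4=116
SUB r7, r7, #1 → r7=4-1=3
CMP r7, #0  (cmp 3,0)
BNE L1: taken
LDR r2, [r4] → r2=M[116]=7
AND r2, r2, #31 → r2=7&31=7
LDR r2, [r4] → r2=M[116]=7
AND r2, r2, #31 → r2=7&31=7
ADD r4, r4, #4 → r4=116+4=120
SUB r7, r7, #1 → r7=3-1=2
CMP r7, #0  (cmp 2,0)
BNE L1: taken
LDR r2, [r4] → r2=M[120]=1
AND r2, r2, #31 → r2=1&31=1
LDR r2, [r4] → r2=M[120]=1
AND r2, r2, #31 → r2=1&31=1
ADD r4, r4, #4 → r4=120+4=124
SUB r7, r7, #1 → r7=2-1=1
CMP r7, #0  (cmp 1,0)
BNE L1: taken
LDR r2, [r4] → r2=M[124]=9
AND r2, r2, #31 → r2=9&31=9
LDR r2, [r4] → r2=M[124]=9
AND r2, r2, #31 → r2=9&31=9
ADD r4, r4, #4 → r4=124+4=128
SUB r7, r7, #1 → r7=1-1=0
CMP r7, #0  (cmp 0,0)
BNE L1: not taken
OR r2, r2, #9 → r2=9|9=9
STR r2, [100] → M[100]=9
halt.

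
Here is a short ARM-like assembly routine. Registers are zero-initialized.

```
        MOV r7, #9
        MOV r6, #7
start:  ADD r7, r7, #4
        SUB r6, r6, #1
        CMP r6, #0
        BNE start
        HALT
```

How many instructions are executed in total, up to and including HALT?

31

after MOV r7, #9: r7=9
after MOV r6, #7: r6=7
after ADD r7, r7, #4: r7=9+4=13
after SUB r6, r6, #1: r6=7-1=6
CMP r6, #0  (cmp 6,0)
BNE start: taken
after ADD r7, r7, #4: r7=13+4=17
after SUB r6, r6, #1: r6=6-1=5
CMP r6, #0  (cmp 5,0)
BNE start: taken
after ADD r7, r7, #4: r7=17+4=21
after SUB r6, r6, #1: r6=5-1=4
CMP r6, #0  (cmp 4,0)
BNE start: taken
after ADD r7, r7, #4: r7=21+4=25
after SUB r6, r6, #1: r6=4-1=3
CMP r6, #0  (cmp 3,0)
BNE start: taken
after ADD r7, r7, #4: r7=25+4=29
after SUB r6, r6, #1: r6=3-1=2
CMP r6, #0  (cmp 2,0)
BNE start: taken
after ADD r7, r7, #4: r7=29+4=33
after SUB r6, r6, #1: r6=2-1=1
CMP r6, #0  (cmp 1,0)
BNE start: taken
after ADD r7, r7, #4: r7=33+4=37
after SUB r6, r6, #1: r6=1-1=0
CMP r6, #0  (cmp 0,0)
BNE start: not taken
halt.
Total executed instructions: 31.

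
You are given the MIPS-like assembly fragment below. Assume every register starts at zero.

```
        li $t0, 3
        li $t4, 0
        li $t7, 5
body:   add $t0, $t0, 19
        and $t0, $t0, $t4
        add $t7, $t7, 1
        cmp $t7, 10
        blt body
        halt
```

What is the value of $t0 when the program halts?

0

li $t0, 3 → $t0=3
li $t4, 0 → $t4=0
li $t7, 5 → $t7=5
add $t0, $t0, 19 → $t0=3+19=22
and $t0, $t0, $t4 → $t0=22&0=0
add $t7, $t7, 1 → $t7=5+1=6
cmp $t7, 10  (cmp 6,10)
blt body: taken
add $t0, $t0, 19 → $t0=0+19=19
and $t0, $t0, $t4 → $t0=19&0=0
add $t7, $t7, 1 → $t7=6+1=7
cmp $t7, 10  (cmp 7,10)
blt body: taken
add $t0, $t0, 19 → $t0=0+19=19
and $t0, $t0, $t4 → $t0=19&0=0
add $t7, $t7, 1 → $t7=7+1=8
cmp $t7, 10  (cmp 8,10)
blt body: taken
add $t0, $t0, 19 → $t0=0+19=19
and $t0, $t0, $t4 → $t0=19&0=0
add $t7, $t7, 1 → $t7=8+1=9
cmp $t7, 10  (cmp 9,10)
blt body: taken
add $t0, $t0, 19 → $t0=0+19=19
and $t0, $t0, $t4 → $t0=19&0=0
add $t7, $t7, 1 → $t7=9+1=10
cmp $t7, 10  (cmp 10,10)
blt body: not taken
halt.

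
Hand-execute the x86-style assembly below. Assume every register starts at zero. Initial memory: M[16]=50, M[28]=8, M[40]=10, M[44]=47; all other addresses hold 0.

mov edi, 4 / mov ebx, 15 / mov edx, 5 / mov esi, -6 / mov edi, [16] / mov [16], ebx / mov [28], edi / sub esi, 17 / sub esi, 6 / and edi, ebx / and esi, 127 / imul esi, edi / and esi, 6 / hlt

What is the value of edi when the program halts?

2

mov edi, 4 → edi=4
mov ebx, 15 → ebx=15
mov edx, 5 → edx=5
mov esi, -6 → esi=-6
mov edi, [16] → edi=M[16]=50
mov [16], ebx → M[16]=15
mov [28], edi → M[28]=50
sub esi, 17 → esi=(-6)-17=-23
sub esi, 6 → esi=(-23)-6=-29
and edi, ebx → edi=50&15=2
and esi, 127 → esi=(-29)&127=99
imul esi, edi → esi=99*2=198
and esi, 6 → esi=198&6=6
halt.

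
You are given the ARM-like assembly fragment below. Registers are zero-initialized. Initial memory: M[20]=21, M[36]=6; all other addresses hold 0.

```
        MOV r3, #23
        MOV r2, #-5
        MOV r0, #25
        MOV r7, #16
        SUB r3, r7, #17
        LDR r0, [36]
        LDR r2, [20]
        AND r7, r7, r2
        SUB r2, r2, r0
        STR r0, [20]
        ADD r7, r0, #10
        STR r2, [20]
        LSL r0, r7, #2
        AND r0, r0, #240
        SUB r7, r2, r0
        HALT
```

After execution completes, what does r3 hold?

r3=23
r2=-5
r0=25
r7=16
r3=16-17=-1
r0=M[36]=6
r2=M[20]=21
r7=16&21=16
r2=21-6=15
STR r0, [20] → M[20]=6
r7=6+10=16
STR r2, [20] → M[20]=15
r0=16<<2=64
r0=64&240=64
r7=15-64=-49
halt.

-1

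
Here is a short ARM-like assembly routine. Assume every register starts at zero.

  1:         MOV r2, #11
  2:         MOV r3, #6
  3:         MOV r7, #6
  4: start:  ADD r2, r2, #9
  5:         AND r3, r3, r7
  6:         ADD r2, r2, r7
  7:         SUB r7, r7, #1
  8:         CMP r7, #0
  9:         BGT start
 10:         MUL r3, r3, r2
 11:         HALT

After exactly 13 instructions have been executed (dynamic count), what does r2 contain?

after MOV r2, #11: r2=11
after MOV r3, #6: r3=6
after MOV r7, #6: r7=6
after ADD r2, r2, #9: r2=11+9=20
after AND r3, r3, r7: r3=6&6=6
after ADD r2, r2, r7: r2=20+6=26
after SUB r7, r7, #1: r7=6-1=5
CMP r7, #0  (cmp 5,0)
BGT start: taken
after ADD r2, r2, #9: r2=26+9=35
after AND r3, r3, r7: r3=6&5=4
after ADD r2, r2, r7: r2=35+5=40
after SUB r7, r7, #1: r7=5-1=4
After step 13: r2 = 40.

40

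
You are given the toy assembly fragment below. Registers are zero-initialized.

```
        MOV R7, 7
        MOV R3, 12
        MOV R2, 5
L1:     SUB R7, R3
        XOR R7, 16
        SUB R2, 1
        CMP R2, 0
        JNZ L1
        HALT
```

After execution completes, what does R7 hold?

after MOV R7, 7: R7=7
after MOV R3, 12: R3=12
after MOV R2, 5: R2=5
after SUB R7, R3: R7=7-12=-5
after XOR R7, 16: R7=(-5)^16=-21
after SUB R2, 1: R2=5-1=4
CMP R2, 0  (cmp 4,0)
JNZ L1: taken
after SUB R7, R3: R7=(-21)-12=-33
after XOR R7, 16: R7=(-33)^16=-49
after SUB R2, 1: R2=4-1=3
CMP R2, 0  (cmp 3,0)
JNZ L1: taken
after SUB R7, R3: R7=(-49)-12=-61
after XOR R7, 16: R7=(-61)^16=-45
after SUB R2, 1: R2=3-1=2
CMP R2, 0  (cmp 2,0)
JNZ L1: taken
after SUB R7, R3: R7=(-45)-12=-57
after XOR R7, 16: R7=(-57)^16=-41
after SUB R2, 1: R2=2-1=1
CMP R2, 0  (cmp 1,0)
JNZ L1: taken
after SUB R7, R3: R7=(-41)-12=-53
after XOR R7, 16: R7=(-53)^16=-37
after SUB R2, 1: R2=1-1=0
CMP R2, 0  (cmp 0,0)
JNZ L1: not taken
halt.

-37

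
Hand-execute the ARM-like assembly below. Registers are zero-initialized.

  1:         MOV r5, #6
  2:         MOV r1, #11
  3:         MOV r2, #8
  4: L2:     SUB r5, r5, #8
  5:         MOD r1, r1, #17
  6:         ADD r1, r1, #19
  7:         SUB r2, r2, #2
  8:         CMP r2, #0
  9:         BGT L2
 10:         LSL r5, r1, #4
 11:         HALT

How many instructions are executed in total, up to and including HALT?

29

after MOV r5, #6: r5=6
after MOV r1, #11: r1=11
after MOV r2, #8: r2=8
after SUB r5, r5, #8: r5=6-8=-2
after MOD r1, r1, #17: r1=11%17=11
after ADD r1, r1, #19: r1=11+19=30
after SUB r2, r2, #2: r2=8-2=6
CMP r2, #0  (cmp 6,0)
BGT L2: taken
after SUB r5, r5, #8: r5=(-2)-8=-10
after MOD r1, r1, #17: r1=30%17=13
after ADD r1, r1, #19: r1=13+19=32
after SUB r2, r2, #2: r2=6-2=4
CMP r2, #0  (cmp 4,0)
BGT L2: taken
after SUB r5, r5, #8: r5=(-10)-8=-18
after MOD r1, r1, #17: r1=32%17=15
after ADD r1, r1, #19: r1=15+19=34
after SUB r2, r2, #2: r2=4-2=2
CMP r2, #0  (cmp 2,0)
BGT L2: taken
after SUB r5, r5, #8: r5=(-18)-8=-26
after MOD r1, r1, #17: r1=34%17=0
after ADD r1, r1, #19: r1=0+19=19
after SUB r2, r2, #2: r2=2-2=0
CMP r2, #0  (cmp 0,0)
BGT L2: not taken
after LSL r5, r1, #4: r5=19<<4=304
halt.
Total executed instructions: 29.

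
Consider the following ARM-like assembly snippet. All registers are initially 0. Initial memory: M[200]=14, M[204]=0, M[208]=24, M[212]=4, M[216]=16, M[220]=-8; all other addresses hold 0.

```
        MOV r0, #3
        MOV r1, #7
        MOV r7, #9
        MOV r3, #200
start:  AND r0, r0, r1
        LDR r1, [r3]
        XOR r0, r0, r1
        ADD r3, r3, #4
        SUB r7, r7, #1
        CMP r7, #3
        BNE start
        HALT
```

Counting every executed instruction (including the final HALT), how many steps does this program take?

after MOV r0, #3: r0=3
after MOV r1, #7: r1=7
after MOV r7, #9: r7=9
after MOV r3, #200: r3=200
after AND r0, r0, r1: r0=3&7=3
after LDR r1, [r3]: r1=M[200]=14
after XOR r0, r0, r1: r0=3^14=13
after ADD r3, r3, #4: r3=200+4=204
after SUB r7, r7, #1: r7=9-1=8
CMP r7, #3  (cmp 8,3)
BNE start: taken
after AND r0, r0, r1: r0=13&14=12
after LDR r1, [r3]: r1=M[204]=0
after XOR r0, r0, r1: r0=12^0=12
after ADD r3, r3, #4: r3=204+4=208
after SUB r7, r7, #1: r7=8-1=7
CMP r7, #3  (cmp 7,3)
BNE start: taken
after AND r0, r0, r1: r0=12&0=0
after LDR r1, [r3]: r1=M[208]=24
after XOR r0, r0, r1: r0=0^24=24
after ADD r3, r3, #4: r3=208+4=212
after SUB r7, r7, #1: r7=7-1=6
CMP r7, #3  (cmp 6,3)
BNE start: taken
after AND r0, r0, r1: r0=24&24=24
after LDR r1, [r3]: r1=M[212]=4
after XOR r0, r0, r1: r0=24^4=28
after ADD r3, r3, #4: r3=212+4=216
after SUB r7, r7, #1: r7=6-1=5
CMP r7, #3  (cmp 5,3)
BNE start: taken
after AND r0, r0, r1: r0=28&4=4
after LDR r1, [r3]: r1=M[216]=16
after XOR r0, r0, r1: r0=4^16=20
after ADD r3, r3, #4: r3=216+4=220
after SUB r7, r7, #1: r7=5-1=4
CMP r7, #3  (cmp 4,3)
BNE start: taken
after AND r0, r0, r1: r0=20&16=16
after LDR r1, [r3]: r1=M[220]=-8
after XOR r0, r0, r1: r0=16^(-8)=-24
after ADD r3, r3, #4: r3=220+4=224
after SUB r7, r7, #1: r7=4-1=3
CMP r7, #3  (cmp 3,3)
BNE start: not taken
halt.
Total executed instructions: 47.

47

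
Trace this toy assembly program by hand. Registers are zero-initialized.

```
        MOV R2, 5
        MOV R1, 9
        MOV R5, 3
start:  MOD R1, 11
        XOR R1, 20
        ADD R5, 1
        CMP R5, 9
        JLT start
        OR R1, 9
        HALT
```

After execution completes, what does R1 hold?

29

R2=5
R1=9
R5=3
R1=9%11=9
R1=9^20=29
R5=3+1=4
CMP R5, 9  (cmp 4,9)
JLT start: taken
R1=29%11=7
R1=7^20=19
R5=4+1=5
CMP R5, 9  (cmp 5,9)
JLT start: taken
R1=19%11=8
R1=8^20=28
R5=5+1=6
CMP R5, 9  (cmp 6,9)
JLT start: taken
R1=28%11=6
R1=6^20=18
R5=6+1=7
CMP R5, 9  (cmp 7,9)
JLT start: taken
R1=18%11=7
R1=7^20=19
R5=7+1=8
CMP R5, 9  (cmp 8,9)
JLT start: taken
R1=19%11=8
R1=8^20=28
R5=8+1=9
CMP R5, 9  (cmp 9,9)
JLT start: not taken
R1=28|9=29
halt.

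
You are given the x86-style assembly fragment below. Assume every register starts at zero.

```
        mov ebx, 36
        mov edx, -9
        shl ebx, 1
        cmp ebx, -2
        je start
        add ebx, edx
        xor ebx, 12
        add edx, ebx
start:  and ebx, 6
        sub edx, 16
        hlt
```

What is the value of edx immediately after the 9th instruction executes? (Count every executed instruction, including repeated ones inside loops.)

42

ebx=36
edx=-9
ebx=36<<1=72
cmp ebx, -2  (cmp 72,-2)
je start: not taken
ebx=72+(-9)=63
ebx=63^12=51
edx=(-9)+51=42
ebx=51&6=2
After step 9: edx = 42.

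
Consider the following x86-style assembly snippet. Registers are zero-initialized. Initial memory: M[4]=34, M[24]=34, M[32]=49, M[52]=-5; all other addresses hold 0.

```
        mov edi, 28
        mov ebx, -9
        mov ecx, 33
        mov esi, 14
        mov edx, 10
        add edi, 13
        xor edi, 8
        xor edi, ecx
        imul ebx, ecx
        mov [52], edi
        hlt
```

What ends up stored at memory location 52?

mov edi, 28 → edi=28
mov ebx, -9 → ebx=-9
mov ecx, 33 → ecx=33
mov esi, 14 → esi=14
mov edx, 10 → edx=10
add edi, 13 → edi=28+13=41
xor edi, 8 → edi=41^8=33
xor edi, ecx → edi=33^33=0
imul ebx, ecx → ebx=(-9)*33=-297
mov [52], edi → M[52]=0
halt.

0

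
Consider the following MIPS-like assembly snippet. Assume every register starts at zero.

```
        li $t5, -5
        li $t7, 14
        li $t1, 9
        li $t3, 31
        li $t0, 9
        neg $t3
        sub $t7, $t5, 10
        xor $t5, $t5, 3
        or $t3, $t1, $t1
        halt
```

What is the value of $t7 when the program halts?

li $t5, -5 → $t5=-5
li $t7, 14 → $t7=14
li $t1, 9 → $t1=9
li $t3, 31 → $t3=31
li $t0, 9 → $t0=9
neg $t3 → $t3=-(31)=-31
sub $t7, $t5, 10 → $t7=(-5)-10=-15
xor $t5, $t5, 3 → $t5=(-5)^3=-8
or $t3, $t1, $t1 → $t3=9|9=9
halt.

-15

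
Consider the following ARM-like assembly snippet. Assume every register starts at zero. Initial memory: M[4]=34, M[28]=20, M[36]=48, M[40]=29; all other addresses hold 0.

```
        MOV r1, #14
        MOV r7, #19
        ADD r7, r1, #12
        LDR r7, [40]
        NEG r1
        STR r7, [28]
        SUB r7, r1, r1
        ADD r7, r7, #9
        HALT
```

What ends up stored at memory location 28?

MOV r1, #14 → r1=14
MOV r7, #19 → r7=19
ADD r7, r1, #12 → r7=14+12=26
LDR r7, [40] → r7=M[40]=29
NEG r1 → r1=-(14)=-14
STR r7, [28] → M[28]=29
SUB r7, r1, r1 → r7=(-14)-(-14)=0
ADD r7, r7, #9 → r7=0+9=9
halt.

29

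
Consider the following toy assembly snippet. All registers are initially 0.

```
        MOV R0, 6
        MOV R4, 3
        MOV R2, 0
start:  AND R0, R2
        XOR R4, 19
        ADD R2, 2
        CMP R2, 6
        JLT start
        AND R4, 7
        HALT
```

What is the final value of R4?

0

MOV R0, 6 → R0=6
MOV R4, 3 → R4=3
MOV R2, 0 → R2=0
AND R0, R2 → R0=6&0=0
XOR R4, 19 → R4=3^19=16
ADD R2, 2 → R2=0+2=2
CMP R2, 6  (cmp 2,6)
JLT start: taken
AND R0, R2 → R0=0&2=0
XOR R4, 19 → R4=16^19=3
ADD R2, 2 → R2=2+2=4
CMP R2, 6  (cmp 4,6)
JLT start: taken
AND R0, R2 → R0=0&4=0
XOR R4, 19 → R4=3^19=16
ADD R2, 2 → R2=4+2=6
CMP R2, 6  (cmp 6,6)
JLT start: not taken
AND R4, 7 → R4=16&7=0
halt.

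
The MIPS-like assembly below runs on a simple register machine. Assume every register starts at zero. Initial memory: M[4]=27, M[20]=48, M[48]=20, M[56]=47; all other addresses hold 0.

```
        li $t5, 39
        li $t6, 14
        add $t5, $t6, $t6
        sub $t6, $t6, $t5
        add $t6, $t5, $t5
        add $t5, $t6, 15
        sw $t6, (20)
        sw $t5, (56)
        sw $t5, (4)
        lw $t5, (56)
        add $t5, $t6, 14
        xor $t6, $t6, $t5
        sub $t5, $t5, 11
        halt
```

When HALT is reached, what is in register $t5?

after li $t5, 39: $t5=39
after li $t6, 14: $t6=14
after add $t5, $t6, $t6: $t5=14+14=28
after sub $t6, $t6, $t5: $t6=14-28=-14
after add $t6, $t5, $t5: $t6=28+28=56
after add $t5, $t6, 15: $t5=56+15=71
sw $t6, (20) → M[20]=56
sw $t5, (56) → M[56]=71
sw $t5, (4) → M[4]=71
after lw $t5, (56): $t5=M[56]=71
after add $t5, $t6, 14: $t5=56+14=70
after xor $t6, $t6, $t5: $t6=56^70=126
after sub $t5, $t5, 11: $t5=70-11=59
halt.

59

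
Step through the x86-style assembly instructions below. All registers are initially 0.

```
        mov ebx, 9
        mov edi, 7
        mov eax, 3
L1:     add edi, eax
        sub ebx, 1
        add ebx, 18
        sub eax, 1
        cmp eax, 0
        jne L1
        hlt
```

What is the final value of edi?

13

mov ebx, 9 → ebx=9
mov edi, 7 → edi=7
mov eax, 3 → eax=3
add edi, eax → edi=7+3=10
sub ebx, 1 → ebx=9-1=8
add ebx, 18 → ebx=8+18=26
sub eax, 1 → eax=3-1=2
cmp eax, 0  (cmp 2,0)
jne L1: taken
add edi, eax → edi=10+2=12
sub ebx, 1 → ebx=26-1=25
add ebx, 18 → ebx=25+18=43
sub eax, 1 → eax=2-1=1
cmp eax, 0  (cmp 1,0)
jne L1: taken
add edi, eax → edi=12+1=13
sub ebx, 1 → ebx=43-1=42
add ebx, 18 → ebx=42+18=60
sub eax, 1 → eax=1-1=0
cmp eax, 0  (cmp 0,0)
jne L1: not taken
halt.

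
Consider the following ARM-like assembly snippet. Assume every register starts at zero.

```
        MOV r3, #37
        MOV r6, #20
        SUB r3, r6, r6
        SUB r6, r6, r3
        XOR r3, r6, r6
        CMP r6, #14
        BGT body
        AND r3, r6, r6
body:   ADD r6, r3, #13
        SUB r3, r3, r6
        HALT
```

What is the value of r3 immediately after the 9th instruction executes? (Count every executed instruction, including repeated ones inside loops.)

-13

after MOV r3, #37: r3=37
after MOV r6, #20: r6=20
after SUB r3, r6, r6: r3=20-20=0
after SUB r6, r6, r3: r6=20-0=20
after XOR r3, r6, r6: r3=20^20=0
CMP r6, #14  (cmp 20,14)
BGT body: taken
after ADD r6, r3, #13: r6=0+13=13
after SUB r3, r3, r6: r3=0-13=-13
After step 9: r3 = -13.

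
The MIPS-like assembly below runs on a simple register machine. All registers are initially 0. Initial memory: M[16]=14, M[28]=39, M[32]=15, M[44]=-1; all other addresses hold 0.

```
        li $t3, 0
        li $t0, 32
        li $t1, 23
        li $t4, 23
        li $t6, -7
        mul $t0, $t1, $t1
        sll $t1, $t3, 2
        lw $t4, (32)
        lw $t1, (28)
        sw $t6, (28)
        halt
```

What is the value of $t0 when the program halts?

529

$t3=0
$t0=32
$t1=23
$t4=23
$t6=-7
$t0=23*23=529
$t1=0<<2=0
$t4=M[32]=15
$t1=M[28]=39
sw $t6, (28) → M[28]=-7
halt.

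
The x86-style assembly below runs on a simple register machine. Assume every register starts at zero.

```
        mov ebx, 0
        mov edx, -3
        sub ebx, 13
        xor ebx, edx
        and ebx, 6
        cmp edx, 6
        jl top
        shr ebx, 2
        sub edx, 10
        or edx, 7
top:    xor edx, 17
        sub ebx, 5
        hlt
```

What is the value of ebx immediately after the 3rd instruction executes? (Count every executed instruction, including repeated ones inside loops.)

-13

mov ebx, 0 → ebx=0
mov edx, -3 → edx=-3
sub ebx, 13 → ebx=0-13=-13
After step 3: ebx = -13.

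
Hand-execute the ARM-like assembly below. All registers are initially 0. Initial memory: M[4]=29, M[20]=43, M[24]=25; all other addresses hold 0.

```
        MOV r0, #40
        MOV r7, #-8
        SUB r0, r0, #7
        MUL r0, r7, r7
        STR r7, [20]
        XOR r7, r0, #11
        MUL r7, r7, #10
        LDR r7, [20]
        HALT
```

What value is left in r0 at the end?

64

MOV r0, #40 → r0=40
MOV r7, #-8 → r7=-8
SUB r0, r0, #7 → r0=40-7=33
MUL r0, r7, r7 → r0=(-8)*(-8)=64
STR r7, [20] → M[20]=-8
XOR r7, r0, #11 → r7=64^11=75
MUL r7, r7, #10 → r7=75*10=750
LDR r7, [20] → r7=M[20]=-8
halt.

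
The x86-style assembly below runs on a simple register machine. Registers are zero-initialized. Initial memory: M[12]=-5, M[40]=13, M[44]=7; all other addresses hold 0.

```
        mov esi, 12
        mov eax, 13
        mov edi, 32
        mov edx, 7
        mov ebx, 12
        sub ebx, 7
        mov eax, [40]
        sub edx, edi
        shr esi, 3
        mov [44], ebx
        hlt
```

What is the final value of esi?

after mov esi, 12: esi=12
after mov eax, 13: eax=13
after mov edi, 32: edi=32
after mov edx, 7: edx=7
after mov ebx, 12: ebx=12
after sub ebx, 7: ebx=12-7=5
after mov eax, [40]: eax=M[40]=13
after sub edx, edi: edx=7-32=-25
after shr esi, 3: esi=12>>3=1
mov [44], ebx → M[44]=5
halt.

1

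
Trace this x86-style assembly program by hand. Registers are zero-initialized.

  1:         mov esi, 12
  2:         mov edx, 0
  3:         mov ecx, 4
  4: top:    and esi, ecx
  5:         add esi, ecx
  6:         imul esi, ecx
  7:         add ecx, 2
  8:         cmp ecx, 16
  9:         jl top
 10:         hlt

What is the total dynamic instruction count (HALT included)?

after mov esi, 12: esi=12
after mov edx, 0: edx=0
after mov ecx, 4: ecx=4
after and esi, ecx: esi=12&4=4
after add esi, ecx: esi=4+4=8
after imul esi, ecx: esi=8*4=32
after add ecx, 2: ecx=4+2=6
cmp ecx, 16  (cmp 6,16)
jl top: taken
after and esi, ecx: esi=32&6=0
after add esi, ecx: esi=0+6=6
after imul esi, ecx: esi=6*6=36
after add ecx, 2: ecx=6+2=8
cmp ecx, 16  (cmp 8,16)
jl top: taken
after and esi, ecx: esi=36&8=0
after add esi, ecx: esi=0+8=8
after imul esi, ecx: esi=8*8=64
after add ecx, 2: ecx=8+2=10
cmp ecx, 16  (cmp 10,16)
jl top: taken
after and esi, ecx: esi=64&10=0
after add esi, ecx: esi=0+10=10
after imul esi, ecx: esi=10*10=100
after add ecx, 2: ecx=10+2=12
cmp ecx, 16  (cmp 12,16)
jl top: taken
after and esi, ecx: esi=100&12=4
after add esi, ecx: esi=4+12=16
after imul esi, ecx: esi=16*12=192
after add ecx, 2: ecx=12+2=14
cmp ecx, 16  (cmp 14,16)
jl top: taken
after and esi, ecx: esi=192&14=0
after add esi, ecx: esi=0+14=14
after imul esi, ecx: esi=14*14=196
after add ecx, 2: ecx=14+2=16
cmp ecx, 16  (cmp 16,16)
jl top: not taken
halt.
Total executed instructions: 40.

40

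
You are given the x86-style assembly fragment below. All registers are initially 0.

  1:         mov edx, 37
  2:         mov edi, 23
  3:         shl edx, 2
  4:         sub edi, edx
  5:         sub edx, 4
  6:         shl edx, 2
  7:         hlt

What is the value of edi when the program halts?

mov edx, 37 → edx=37
mov edi, 23 → edi=23
shl edx, 2 → edx=37<<2=148
sub edi, edx → edi=23-148=-125
sub edx, 4 → edx=148-4=144
shl edx, 2 → edx=144<<2=576
halt.

-125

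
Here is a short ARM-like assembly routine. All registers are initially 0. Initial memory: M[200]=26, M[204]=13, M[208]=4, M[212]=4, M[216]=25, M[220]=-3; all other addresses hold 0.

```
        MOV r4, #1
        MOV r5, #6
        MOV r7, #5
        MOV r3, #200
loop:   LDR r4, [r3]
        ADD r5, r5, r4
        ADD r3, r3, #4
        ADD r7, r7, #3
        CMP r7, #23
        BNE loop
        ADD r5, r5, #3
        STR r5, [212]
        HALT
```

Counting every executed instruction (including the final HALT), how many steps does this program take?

r4=1
r5=6
r7=5
r3=200
r4=M[200]=26
r5=6+26=32
r3=200+4=204
r7=5+3=8
CMP r7, #23  (cmp 8,23)
BNE loop: taken
r4=M[204]=13
r5=32+13=45
r3=204+4=208
r7=8+3=11
CMP r7, #23  (cmp 11,23)
BNE loop: taken
r4=M[208]=4
r5=45+4=49
r3=208+4=212
r7=11+3=14
CMP r7, #23  (cmp 14,23)
BNE loop: taken
r4=M[212]=4
r5=49+4=53
r3=212+4=216
r7=14+3=17
CMP r7, #23  (cmp 17,23)
BNE loop: taken
r4=M[216]=25
r5=53+25=78
r3=216+4=220
r7=17+3=20
CMP r7, #23  (cmp 20,23)
BNE loop: taken
r4=M[220]=-3
r5=78+(-3)=75
r3=220+4=224
r7=20+3=23
CMP r7, #23  (cmp 23,23)
BNE loop: not taken
r5=75+3=78
STR r5, [212] → M[212]=78
halt.
Total executed instructions: 43.

43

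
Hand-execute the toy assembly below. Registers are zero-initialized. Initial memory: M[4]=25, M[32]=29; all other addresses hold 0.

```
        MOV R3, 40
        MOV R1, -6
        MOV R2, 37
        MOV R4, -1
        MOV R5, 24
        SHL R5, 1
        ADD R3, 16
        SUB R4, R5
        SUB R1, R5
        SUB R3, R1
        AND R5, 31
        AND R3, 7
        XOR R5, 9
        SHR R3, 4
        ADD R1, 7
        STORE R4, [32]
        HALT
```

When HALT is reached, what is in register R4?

-49

R3=40
R1=-6
R2=37
R4=-1
R5=24
R5=24<<1=48
R3=40+16=56
R4=(-1)-48=-49
R1=(-6)-48=-54
R3=56-(-54)=110
R5=48&31=16
R3=110&7=6
R5=16^9=25
R3=6>>4=0
R1=(-54)+7=-47
STORE R4, [32] → M[32]=-49
halt.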